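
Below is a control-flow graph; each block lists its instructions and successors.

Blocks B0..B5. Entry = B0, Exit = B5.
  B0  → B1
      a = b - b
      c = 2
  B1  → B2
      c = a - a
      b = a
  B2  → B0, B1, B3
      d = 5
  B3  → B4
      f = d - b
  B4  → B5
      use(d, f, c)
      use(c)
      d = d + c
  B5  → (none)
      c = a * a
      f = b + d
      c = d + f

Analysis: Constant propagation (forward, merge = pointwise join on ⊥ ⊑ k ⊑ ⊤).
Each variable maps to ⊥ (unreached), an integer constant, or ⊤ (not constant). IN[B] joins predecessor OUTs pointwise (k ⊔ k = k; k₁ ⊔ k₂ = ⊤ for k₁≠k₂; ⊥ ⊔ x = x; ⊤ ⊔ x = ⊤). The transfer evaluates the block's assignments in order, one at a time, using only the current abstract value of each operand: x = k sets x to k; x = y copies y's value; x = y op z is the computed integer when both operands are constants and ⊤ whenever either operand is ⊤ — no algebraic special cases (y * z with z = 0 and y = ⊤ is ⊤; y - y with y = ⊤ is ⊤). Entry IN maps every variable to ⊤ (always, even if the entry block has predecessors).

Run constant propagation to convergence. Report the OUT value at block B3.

Answer: {a: ⊤, b: ⊤, c: ⊤, d: 5, e: ⊤, f: ⊤}

Derivation:
Converged values:
  B0:   IN=(all ⊤)   OUT={c:2; rest ⊤}
  B1:   IN=(all ⊤)   OUT=(all ⊤)
  B2:   IN=(all ⊤)   OUT={d:5; rest ⊤}
  B3:   IN={d:5; rest ⊤}   OUT={d:5; rest ⊤}
  B4:   IN={d:5; rest ⊤}   OUT=(all ⊤)
  B5:   IN=(all ⊤)   OUT=(all ⊤)

Merge at B3: IN[B3] = OUT[B2] = {a: ⊤, b: ⊤, c: ⊤, d: 5, e: ⊤, f: ⊤}
Applying B3's transfer function to that IN value gives OUT[B3] (row B3 above).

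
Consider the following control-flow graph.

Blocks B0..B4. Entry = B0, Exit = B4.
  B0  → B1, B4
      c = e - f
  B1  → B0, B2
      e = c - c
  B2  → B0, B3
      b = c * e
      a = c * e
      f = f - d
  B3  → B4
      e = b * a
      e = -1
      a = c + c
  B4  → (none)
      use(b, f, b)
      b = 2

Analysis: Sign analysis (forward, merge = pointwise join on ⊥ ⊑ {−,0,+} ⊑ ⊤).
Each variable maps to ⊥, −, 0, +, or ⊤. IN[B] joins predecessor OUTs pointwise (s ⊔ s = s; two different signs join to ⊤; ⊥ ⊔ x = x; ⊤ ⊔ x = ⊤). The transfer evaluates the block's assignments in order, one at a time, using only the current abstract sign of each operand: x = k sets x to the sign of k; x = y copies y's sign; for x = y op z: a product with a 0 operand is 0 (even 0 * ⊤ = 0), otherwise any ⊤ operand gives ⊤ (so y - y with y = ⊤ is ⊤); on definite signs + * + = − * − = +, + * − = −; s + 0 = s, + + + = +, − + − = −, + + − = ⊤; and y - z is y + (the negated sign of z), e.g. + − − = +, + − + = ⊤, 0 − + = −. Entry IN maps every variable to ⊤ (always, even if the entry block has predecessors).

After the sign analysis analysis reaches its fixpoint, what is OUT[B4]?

Fixpoint table:
  B0: | IN=(all ⊤) | OUT=(all ⊤)
  B1: | IN=(all ⊤) | OUT=(all ⊤)
  B2: | IN=(all ⊤) | OUT=(all ⊤)
  B3: | IN=(all ⊤) | OUT={e:-; rest ⊤}
  B4: | IN=(all ⊤) | OUT={b:+; rest ⊤}

Merge at B4: IN[B4] = OUT[B0] ⊔ OUT[B3] = {a: ⊤, b: ⊤, c: ⊤, d: ⊤, e: ⊤, f: ⊤}
Applying B4's transfer function to that IN value gives OUT[B4] (row B4 above).

Answer: {a: ⊤, b: +, c: ⊤, d: ⊤, e: ⊤, f: ⊤}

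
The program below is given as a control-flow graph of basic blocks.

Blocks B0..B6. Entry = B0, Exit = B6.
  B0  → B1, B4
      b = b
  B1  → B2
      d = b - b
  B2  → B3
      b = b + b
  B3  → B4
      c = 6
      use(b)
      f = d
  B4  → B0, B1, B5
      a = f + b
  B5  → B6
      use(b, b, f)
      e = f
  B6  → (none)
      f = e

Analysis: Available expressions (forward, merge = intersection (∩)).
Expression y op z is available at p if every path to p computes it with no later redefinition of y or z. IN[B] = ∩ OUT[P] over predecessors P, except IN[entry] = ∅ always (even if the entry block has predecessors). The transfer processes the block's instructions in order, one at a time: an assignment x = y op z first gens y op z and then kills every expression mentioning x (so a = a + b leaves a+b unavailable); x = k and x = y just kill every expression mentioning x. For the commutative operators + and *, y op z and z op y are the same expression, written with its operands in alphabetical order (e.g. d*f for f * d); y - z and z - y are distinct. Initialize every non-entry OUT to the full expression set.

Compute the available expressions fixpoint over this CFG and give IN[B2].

Converged values:
  B0: | IN={} | OUT={}
  B1: | IN={} | OUT={b-b}
  B2: | IN={b-b} | OUT={}
  B3: | IN={} | OUT={}
  B4: | IN={} | OUT={b+f}
  B5: | IN={b+f} | OUT={b+f}
  B6: | IN={b+f} | OUT={}

Merge at B2: IN[B2] = OUT[B1] = {b-b}

Answer: {b-b}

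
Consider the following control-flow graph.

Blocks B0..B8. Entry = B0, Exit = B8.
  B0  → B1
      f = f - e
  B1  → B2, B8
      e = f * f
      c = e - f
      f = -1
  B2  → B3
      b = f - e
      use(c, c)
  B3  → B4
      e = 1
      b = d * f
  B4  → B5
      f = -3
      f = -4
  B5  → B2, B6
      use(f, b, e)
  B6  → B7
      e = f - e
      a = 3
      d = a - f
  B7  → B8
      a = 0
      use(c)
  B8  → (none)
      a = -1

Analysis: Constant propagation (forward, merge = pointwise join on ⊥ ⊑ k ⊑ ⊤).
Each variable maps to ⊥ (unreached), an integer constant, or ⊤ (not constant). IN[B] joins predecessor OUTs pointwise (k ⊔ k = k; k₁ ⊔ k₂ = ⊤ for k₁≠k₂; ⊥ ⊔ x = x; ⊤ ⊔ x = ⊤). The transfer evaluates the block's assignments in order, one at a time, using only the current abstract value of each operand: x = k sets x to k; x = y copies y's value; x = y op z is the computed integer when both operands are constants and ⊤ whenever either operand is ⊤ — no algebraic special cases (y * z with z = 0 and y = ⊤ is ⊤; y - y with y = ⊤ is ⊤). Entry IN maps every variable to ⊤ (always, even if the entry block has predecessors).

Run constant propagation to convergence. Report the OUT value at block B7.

Answer: {a: 0, b: ⊤, c: ⊤, d: 7, e: -5, f: -4}

Derivation:
Converged values:
  B0: | IN=(all ⊤) | OUT=(all ⊤)
  B1: | IN=(all ⊤) | OUT={f:-1; rest ⊤}
  B2: | IN=(all ⊤) | OUT=(all ⊤)
  B3: | IN=(all ⊤) | OUT={e:1; rest ⊤}
  B4: | IN={e:1; rest ⊤} | OUT={e:1, f:-4; rest ⊤}
  B5: | IN={e:1, f:-4; rest ⊤} | OUT={e:1, f:-4; rest ⊤}
  B6: | IN={e:1, f:-4; rest ⊤} | OUT={a:3, d:7, e:-5, f:-4; rest ⊤}
  B7: | IN={a:3, d:7, e:-5, f:-4; rest ⊤} | OUT={a:0, d:7, e:-5, f:-4; rest ⊤}
  B8: | IN=(all ⊤) | OUT={a:-1; rest ⊤}

Merge at B7: IN[B7] = OUT[B6] = {a: 3, b: ⊤, c: ⊤, d: 7, e: -5, f: -4}
Applying B7's transfer function to that IN value gives OUT[B7] (row B7 above).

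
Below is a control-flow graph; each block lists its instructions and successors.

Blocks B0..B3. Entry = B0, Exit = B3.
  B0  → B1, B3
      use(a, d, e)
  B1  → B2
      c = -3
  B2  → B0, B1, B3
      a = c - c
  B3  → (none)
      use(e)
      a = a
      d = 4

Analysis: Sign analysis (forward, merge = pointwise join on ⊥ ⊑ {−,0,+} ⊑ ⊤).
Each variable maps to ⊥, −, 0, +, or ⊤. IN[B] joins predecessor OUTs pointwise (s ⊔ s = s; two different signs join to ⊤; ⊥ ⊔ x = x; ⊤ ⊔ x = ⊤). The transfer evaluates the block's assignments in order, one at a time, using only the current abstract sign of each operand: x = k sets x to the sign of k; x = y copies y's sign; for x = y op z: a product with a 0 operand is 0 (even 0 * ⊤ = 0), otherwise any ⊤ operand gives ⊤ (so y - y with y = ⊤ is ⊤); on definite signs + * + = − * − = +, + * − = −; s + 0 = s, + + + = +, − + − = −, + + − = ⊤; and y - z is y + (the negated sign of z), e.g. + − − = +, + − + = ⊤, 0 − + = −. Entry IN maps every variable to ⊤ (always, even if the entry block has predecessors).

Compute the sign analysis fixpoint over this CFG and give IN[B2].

Fixpoint table:
  B0:  IN=(all ⊤)  OUT=(all ⊤)
  B1:  IN=(all ⊤)  OUT={c:-; rest ⊤}
  B2:  IN={c:-; rest ⊤}  OUT={c:-; rest ⊤}
  B3:  IN=(all ⊤)  OUT={d:+; rest ⊤}

Merge at B2: IN[B2] = OUT[B1] = {a: ⊤, b: ⊤, c: -, d: ⊤, e: ⊤, f: ⊤}

Answer: {a: ⊤, b: ⊤, c: -, d: ⊤, e: ⊤, f: ⊤}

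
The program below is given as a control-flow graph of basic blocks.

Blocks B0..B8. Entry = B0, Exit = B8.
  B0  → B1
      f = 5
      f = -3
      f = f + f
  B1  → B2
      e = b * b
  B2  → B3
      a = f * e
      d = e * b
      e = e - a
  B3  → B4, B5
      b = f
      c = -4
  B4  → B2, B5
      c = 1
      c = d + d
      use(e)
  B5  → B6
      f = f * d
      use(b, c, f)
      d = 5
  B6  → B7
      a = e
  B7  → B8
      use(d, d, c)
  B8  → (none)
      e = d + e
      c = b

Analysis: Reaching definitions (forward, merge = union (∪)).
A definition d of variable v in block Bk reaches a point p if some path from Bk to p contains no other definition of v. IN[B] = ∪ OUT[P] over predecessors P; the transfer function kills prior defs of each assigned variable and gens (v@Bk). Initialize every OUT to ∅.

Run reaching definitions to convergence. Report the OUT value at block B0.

Answer: {f@B0}

Trace:
Fixpoint table:
  B0: | IN={} | OUT={f@B0}
  B1: | IN={f@B0} | OUT={e@B1, f@B0}
  B2: | IN={a@B2, b@B3, c@B4, d@B2, e@B1, e@B2, f@B0} | OUT={a@B2, b@B3, c@B4, d@B2, e@B2, f@B0}
  B3: | IN={a@B2, b@B3, c@B4, d@B2, e@B2, f@B0} | OUT={a@B2, b@B3, c@B3, d@B2, e@B2, f@B0}
  B4: | IN={a@B2, b@B3, c@B3, d@B2, e@B2, f@B0} | OUT={a@B2, b@B3, c@B4, d@B2, e@B2, f@B0}
  B5: | IN={a@B2, b@B3, c@B3, c@B4, d@B2, e@B2, f@B0} | OUT={a@B2, b@B3, c@B3, c@B4, d@B5, e@B2, f@B5}
  B6: | IN={a@B2, b@B3, c@B3, c@B4, d@B5, e@B2, f@B5} | OUT={a@B6, b@B3, c@B3, c@B4, d@B5, e@B2, f@B5}
  B7: | IN={a@B6, b@B3, c@B3, c@B4, d@B5, e@B2, f@B5} | OUT={a@B6, b@B3, c@B3, c@B4, d@B5, e@B2, f@B5}
  B8: | IN={a@B6, b@B3, c@B3, c@B4, d@B5, e@B2, f@B5} | OUT={a@B6, b@B3, c@B8, d@B5, e@B8, f@B5}

B0 is the boundary node: IN[B0] = {}
Applying B0's transfer function to that IN value gives OUT[B0] (row B0 above).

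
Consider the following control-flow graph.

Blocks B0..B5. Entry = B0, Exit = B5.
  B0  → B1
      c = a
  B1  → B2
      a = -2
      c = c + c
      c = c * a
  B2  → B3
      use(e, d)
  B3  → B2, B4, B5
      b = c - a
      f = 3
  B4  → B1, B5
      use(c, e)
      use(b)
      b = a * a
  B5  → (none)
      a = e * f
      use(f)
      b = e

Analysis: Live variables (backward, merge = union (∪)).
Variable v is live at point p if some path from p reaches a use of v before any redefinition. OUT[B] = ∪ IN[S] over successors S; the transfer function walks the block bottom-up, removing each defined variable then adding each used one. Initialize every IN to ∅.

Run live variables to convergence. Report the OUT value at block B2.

Fixpoint table:
  B0:   IN={a, d, e}   OUT={c, d, e}
  B1:   IN={c, d, e}   OUT={a, c, d, e}
  B2:   IN={a, c, d, e}   OUT={a, c, d, e}
  B3:   IN={a, c, d, e}   OUT={a, b, c, d, e, f}
  B4:   IN={a, b, c, d, e, f}   OUT={c, d, e, f}
  B5:   IN={e, f}   OUT={}

Merge at B2: OUT[B2] = IN[B3] = {a, c, d, e}

Answer: {a, c, d, e}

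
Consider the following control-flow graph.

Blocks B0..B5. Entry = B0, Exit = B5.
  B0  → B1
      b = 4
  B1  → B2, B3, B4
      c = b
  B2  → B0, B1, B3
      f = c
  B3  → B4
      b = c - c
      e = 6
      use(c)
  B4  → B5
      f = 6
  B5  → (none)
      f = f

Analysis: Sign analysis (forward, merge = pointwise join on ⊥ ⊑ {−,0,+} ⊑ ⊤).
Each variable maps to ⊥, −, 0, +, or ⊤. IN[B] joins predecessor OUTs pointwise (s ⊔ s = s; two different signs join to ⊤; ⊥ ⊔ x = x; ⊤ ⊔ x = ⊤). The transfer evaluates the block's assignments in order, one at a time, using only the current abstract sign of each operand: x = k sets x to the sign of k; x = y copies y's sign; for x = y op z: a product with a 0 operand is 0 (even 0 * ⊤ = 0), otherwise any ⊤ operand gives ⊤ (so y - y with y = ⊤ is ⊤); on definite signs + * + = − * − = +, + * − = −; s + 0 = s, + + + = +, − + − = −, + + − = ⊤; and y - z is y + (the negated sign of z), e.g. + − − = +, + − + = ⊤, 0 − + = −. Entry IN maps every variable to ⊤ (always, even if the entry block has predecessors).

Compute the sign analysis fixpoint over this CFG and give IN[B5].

Answer: {a: ⊤, b: ⊤, c: +, d: ⊤, e: ⊤, f: +}

Working:
Converged values:
  B0:  IN=(all ⊤)  OUT={b:+; rest ⊤}
  B1:  IN={b:+; rest ⊤}  OUT={b:+, c:+; rest ⊤}
  B2:  IN={b:+, c:+; rest ⊤}  OUT={b:+, c:+, f:+; rest ⊤}
  B3:  IN={b:+, c:+; rest ⊤}  OUT={c:+, e:+; rest ⊤}
  B4:  IN={c:+; rest ⊤}  OUT={c:+, f:+; rest ⊤}
  B5:  IN={c:+, f:+; rest ⊤}  OUT={c:+, f:+; rest ⊤}

Merge at B5: IN[B5] = OUT[B4] = {a: ⊤, b: ⊤, c: +, d: ⊤, e: ⊤, f: +}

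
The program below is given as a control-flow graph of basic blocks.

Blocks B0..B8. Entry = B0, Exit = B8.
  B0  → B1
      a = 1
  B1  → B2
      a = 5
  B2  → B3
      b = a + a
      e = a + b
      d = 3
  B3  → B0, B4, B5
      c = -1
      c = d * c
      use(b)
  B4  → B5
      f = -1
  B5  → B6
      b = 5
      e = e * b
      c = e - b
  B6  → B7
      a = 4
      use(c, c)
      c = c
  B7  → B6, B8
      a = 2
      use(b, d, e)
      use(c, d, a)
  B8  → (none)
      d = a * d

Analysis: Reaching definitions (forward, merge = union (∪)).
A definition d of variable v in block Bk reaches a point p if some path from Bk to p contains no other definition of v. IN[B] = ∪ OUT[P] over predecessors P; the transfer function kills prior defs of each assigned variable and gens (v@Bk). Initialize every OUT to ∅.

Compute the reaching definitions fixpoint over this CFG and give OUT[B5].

Answer: {a@B1, b@B5, c@B5, d@B2, e@B5, f@B4}

Working:
Fixpoint table:
  B0:   IN={a@B1, b@B2, c@B3, d@B2, e@B2}   OUT={a@B0, b@B2, c@B3, d@B2, e@B2}
  B1:   IN={a@B0, b@B2, c@B3, d@B2, e@B2}   OUT={a@B1, b@B2, c@B3, d@B2, e@B2}
  B2:   IN={a@B1, b@B2, c@B3, d@B2, e@B2}   OUT={a@B1, b@B2, c@B3, d@B2, e@B2}
  B3:   IN={a@B1, b@B2, c@B3, d@B2, e@B2}   OUT={a@B1, b@B2, c@B3, d@B2, e@B2}
  B4:   IN={a@B1, b@B2, c@B3, d@B2, e@B2}   OUT={a@B1, b@B2, c@B3, d@B2, e@B2, f@B4}
  B5:   IN={a@B1, b@B2, c@B3, d@B2, e@B2, f@B4}   OUT={a@B1, b@B5, c@B5, d@B2, e@B5, f@B4}
  B6:   IN={a@B1, a@B7, b@B5, c@B5, c@B6, d@B2, e@B5, f@B4}   OUT={a@B6, b@B5, c@B6, d@B2, e@B5, f@B4}
  B7:   IN={a@B6, b@B5, c@B6, d@B2, e@B5, f@B4}   OUT={a@B7, b@B5, c@B6, d@B2, e@B5, f@B4}
  B8:   IN={a@B7, b@B5, c@B6, d@B2, e@B5, f@B4}   OUT={a@B7, b@B5, c@B6, d@B8, e@B5, f@B4}

Merge at B5: IN[B5] = OUT[B3] ⊔ OUT[B4] = {a@B1, b@B2, c@B3, d@B2, e@B2, f@B4}
Applying B5's transfer function to that IN value gives OUT[B5] (row B5 above).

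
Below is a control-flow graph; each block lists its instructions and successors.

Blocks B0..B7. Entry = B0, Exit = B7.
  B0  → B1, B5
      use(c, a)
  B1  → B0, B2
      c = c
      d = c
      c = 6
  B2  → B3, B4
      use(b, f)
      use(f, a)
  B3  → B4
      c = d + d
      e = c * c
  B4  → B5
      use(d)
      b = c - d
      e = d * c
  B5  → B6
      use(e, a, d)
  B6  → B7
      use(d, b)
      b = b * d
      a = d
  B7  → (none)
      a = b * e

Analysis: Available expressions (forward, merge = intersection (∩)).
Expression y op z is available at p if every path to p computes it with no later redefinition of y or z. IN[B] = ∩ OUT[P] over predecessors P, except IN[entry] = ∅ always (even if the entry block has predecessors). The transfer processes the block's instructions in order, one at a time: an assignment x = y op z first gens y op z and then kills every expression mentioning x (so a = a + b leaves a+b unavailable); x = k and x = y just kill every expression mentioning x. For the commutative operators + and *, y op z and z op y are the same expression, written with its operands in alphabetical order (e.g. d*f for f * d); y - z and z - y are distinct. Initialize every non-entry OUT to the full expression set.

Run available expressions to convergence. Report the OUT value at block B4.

Answer: {c*d, c-d}

Working:
Converged values:
  B0:   IN={}   OUT={}
  B1:   IN={}   OUT={}
  B2:   IN={}   OUT={}
  B3:   IN={}   OUT={c*c, d+d}
  B4:   IN={}   OUT={c*d, c-d}
  B5:   IN={}   OUT={}
  B6:   IN={}   OUT={}
  B7:   IN={}   OUT={b*e}

Merge at B4: IN[B4] = OUT[B2] ∩ OUT[B3] = {}
Applying B4's transfer function to that IN value gives OUT[B4] (row B4 above).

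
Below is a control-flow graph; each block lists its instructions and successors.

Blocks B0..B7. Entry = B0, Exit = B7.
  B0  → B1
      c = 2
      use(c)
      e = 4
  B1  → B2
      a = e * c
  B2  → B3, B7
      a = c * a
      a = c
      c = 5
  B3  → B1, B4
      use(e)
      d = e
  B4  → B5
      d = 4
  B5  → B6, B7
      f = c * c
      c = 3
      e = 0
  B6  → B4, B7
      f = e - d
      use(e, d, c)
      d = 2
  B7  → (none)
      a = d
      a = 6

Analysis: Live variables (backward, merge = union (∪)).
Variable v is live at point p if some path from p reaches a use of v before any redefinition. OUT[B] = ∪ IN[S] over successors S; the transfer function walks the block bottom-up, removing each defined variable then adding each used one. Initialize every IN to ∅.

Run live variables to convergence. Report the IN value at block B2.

Answer: {a, c, d, e}

Derivation:
Converged values:
  B0:  IN={d}  OUT={c, d, e}
  B1:  IN={c, d, e}  OUT={a, c, d, e}
  B2:  IN={a, c, d, e}  OUT={c, d, e}
  B3:  IN={c, e}  OUT={c, d, e}
  B4:  IN={c}  OUT={c, d}
  B5:  IN={c, d}  OUT={c, d, e}
  B6:  IN={c, d, e}  OUT={c, d}
  B7:  IN={d}  OUT={}

Merge at B2: OUT[B2] = IN[B3] ⊔ IN[B7] = {c, d, e}
Applying B2's transfer function to that OUT value gives IN[B2] (row B2 above).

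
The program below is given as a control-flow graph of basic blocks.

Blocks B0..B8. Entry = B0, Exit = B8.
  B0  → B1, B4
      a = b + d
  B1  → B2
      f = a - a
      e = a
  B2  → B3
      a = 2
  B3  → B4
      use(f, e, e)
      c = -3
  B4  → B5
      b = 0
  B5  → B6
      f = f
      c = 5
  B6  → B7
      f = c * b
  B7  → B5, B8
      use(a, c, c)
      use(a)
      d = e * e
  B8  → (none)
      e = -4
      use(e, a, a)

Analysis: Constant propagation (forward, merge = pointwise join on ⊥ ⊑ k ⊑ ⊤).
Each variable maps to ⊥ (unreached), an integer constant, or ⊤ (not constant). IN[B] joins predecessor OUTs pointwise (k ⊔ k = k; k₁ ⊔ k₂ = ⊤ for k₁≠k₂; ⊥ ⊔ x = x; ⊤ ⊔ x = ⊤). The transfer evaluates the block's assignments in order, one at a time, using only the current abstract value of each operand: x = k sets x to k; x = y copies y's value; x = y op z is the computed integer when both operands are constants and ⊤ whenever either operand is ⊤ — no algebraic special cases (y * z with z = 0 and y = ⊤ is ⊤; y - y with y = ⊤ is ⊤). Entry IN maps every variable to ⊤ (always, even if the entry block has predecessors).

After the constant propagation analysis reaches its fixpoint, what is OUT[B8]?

Converged values:
  B0:   IN=(all ⊤)   OUT=(all ⊤)
  B1:   IN=(all ⊤)   OUT=(all ⊤)
  B2:   IN=(all ⊤)   OUT={a:2; rest ⊤}
  B3:   IN={a:2; rest ⊤}   OUT={a:2, c:-3; rest ⊤}
  B4:   IN=(all ⊤)   OUT={b:0; rest ⊤}
  B5:   IN={b:0; rest ⊤}   OUT={b:0, c:5; rest ⊤}
  B6:   IN={b:0, c:5; rest ⊤}   OUT={b:0, c:5, f:0; rest ⊤}
  B7:   IN={b:0, c:5, f:0; rest ⊤}   OUT={b:0, c:5, f:0; rest ⊤}
  B8:   IN={b:0, c:5, f:0; rest ⊤}   OUT={b:0, c:5, e:-4, f:0; rest ⊤}

Merge at B8: IN[B8] = OUT[B7] = {a: ⊤, b: 0, c: 5, d: ⊤, e: ⊤, f: 0}
Applying B8's transfer function to that IN value gives OUT[B8] (row B8 above).

Answer: {a: ⊤, b: 0, c: 5, d: ⊤, e: -4, f: 0}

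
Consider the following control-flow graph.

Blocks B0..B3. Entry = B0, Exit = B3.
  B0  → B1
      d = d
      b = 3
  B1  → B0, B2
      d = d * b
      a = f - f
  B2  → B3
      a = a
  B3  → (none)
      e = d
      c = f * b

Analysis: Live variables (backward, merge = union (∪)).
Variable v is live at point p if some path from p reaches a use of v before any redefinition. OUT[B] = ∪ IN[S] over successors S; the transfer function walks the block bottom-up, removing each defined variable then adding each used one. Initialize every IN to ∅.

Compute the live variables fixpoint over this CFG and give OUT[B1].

Converged values:
  B0:  IN={d, f}  OUT={b, d, f}
  B1:  IN={b, d, f}  OUT={a, b, d, f}
  B2:  IN={a, b, d, f}  OUT={b, d, f}
  B3:  IN={b, d, f}  OUT={}

Merge at B1: OUT[B1] = IN[B0] ⊔ IN[B2] = {a, b, d, f}

Answer: {a, b, d, f}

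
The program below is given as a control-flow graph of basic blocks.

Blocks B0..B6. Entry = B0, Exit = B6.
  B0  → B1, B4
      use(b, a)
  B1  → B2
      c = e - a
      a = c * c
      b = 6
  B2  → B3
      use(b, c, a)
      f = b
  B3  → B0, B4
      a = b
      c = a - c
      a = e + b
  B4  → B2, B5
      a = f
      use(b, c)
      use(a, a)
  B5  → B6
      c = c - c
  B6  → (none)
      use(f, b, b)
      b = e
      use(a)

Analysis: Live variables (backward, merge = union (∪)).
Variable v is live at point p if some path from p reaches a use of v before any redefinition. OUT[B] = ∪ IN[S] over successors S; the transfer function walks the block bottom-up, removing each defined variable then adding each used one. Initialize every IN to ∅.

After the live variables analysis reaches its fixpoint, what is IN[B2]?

Per-block solution:
  B0:  IN={a, b, c, e, f}  OUT={a, b, c, e, f}
  B1:  IN={a, e}  OUT={a, b, c, e}
  B2:  IN={a, b, c, e}  OUT={b, c, e, f}
  B3:  IN={b, c, e, f}  OUT={a, b, c, e, f}
  B4:  IN={b, c, e, f}  OUT={a, b, c, e, f}
  B5:  IN={a, b, c, e, f}  OUT={a, b, e, f}
  B6:  IN={a, b, e, f}  OUT={}

Merge at B2: OUT[B2] = IN[B3] = {b, c, e, f}
Applying B2's transfer function to that OUT value gives IN[B2] (row B2 above).

Answer: {a, b, c, e}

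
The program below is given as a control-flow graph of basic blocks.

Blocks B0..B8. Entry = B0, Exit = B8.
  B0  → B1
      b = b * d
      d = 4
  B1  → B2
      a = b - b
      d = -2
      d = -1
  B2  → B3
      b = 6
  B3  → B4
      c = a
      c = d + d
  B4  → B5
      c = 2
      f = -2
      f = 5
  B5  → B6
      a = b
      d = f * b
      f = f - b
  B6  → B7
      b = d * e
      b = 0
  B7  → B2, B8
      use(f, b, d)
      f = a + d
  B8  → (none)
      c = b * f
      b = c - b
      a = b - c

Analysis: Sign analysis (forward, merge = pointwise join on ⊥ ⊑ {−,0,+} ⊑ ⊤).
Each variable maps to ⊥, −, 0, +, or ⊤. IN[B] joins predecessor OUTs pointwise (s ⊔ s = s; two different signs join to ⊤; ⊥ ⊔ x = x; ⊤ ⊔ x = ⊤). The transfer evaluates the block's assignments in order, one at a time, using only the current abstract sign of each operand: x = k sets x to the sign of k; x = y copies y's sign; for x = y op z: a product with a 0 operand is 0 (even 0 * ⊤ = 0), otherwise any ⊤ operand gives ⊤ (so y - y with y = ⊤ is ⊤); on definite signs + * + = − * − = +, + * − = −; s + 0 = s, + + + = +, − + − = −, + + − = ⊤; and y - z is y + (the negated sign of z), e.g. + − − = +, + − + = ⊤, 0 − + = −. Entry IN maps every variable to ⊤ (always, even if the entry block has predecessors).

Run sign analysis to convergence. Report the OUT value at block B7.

Per-block solution:
  B0: | IN=(all ⊤) | OUT={d:+; rest ⊤}
  B1: | IN={d:+; rest ⊤} | OUT={d:-; rest ⊤}
  B2: | IN=(all ⊤) | OUT={b:+; rest ⊤}
  B3: | IN={b:+; rest ⊤} | OUT={b:+; rest ⊤}
  B4: | IN={b:+; rest ⊤} | OUT={b:+, c:+, f:+; rest ⊤}
  B5: | IN={b:+, c:+, f:+; rest ⊤} | OUT={a:+, b:+, c:+, d:+; rest ⊤}
  B6: | IN={a:+, b:+, c:+, d:+; rest ⊤} | OUT={a:+, b:0, c:+, d:+; rest ⊤}
  B7: | IN={a:+, b:0, c:+, d:+; rest ⊤} | OUT={a:+, b:0, c:+, d:+, f:+; rest ⊤}
  B8: | IN={a:+, b:0, c:+, d:+, f:+; rest ⊤} | OUT={a:0, b:0, c:0, d:+, f:+; rest ⊤}

Merge at B7: IN[B7] = OUT[B6] = {a: +, b: 0, c: +, d: +, e: ⊤, f: ⊤}
Applying B7's transfer function to that IN value gives OUT[B7] (row B7 above).

Answer: {a: +, b: 0, c: +, d: +, e: ⊤, f: +}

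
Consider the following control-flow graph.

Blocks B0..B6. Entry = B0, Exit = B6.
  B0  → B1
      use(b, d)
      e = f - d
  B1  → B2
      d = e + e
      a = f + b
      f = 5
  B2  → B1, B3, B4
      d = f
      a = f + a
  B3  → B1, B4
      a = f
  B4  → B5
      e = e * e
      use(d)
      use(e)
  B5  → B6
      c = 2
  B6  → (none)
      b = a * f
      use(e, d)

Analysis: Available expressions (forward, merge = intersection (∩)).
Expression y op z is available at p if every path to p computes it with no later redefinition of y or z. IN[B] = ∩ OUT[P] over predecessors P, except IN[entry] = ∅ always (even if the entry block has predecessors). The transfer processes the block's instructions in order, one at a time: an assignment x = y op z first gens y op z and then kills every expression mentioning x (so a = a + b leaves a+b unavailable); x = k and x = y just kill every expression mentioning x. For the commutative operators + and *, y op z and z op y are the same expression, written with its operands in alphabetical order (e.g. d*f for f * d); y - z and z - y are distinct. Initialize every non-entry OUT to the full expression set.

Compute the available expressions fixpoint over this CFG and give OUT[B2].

Converged values:
  B0:   IN={}   OUT={f-d}
  B1:   IN={}   OUT={e+e}
  B2:   IN={e+e}   OUT={e+e}
  B3:   IN={e+e}   OUT={e+e}
  B4:   IN={e+e}   OUT={}
  B5:   IN={}   OUT={}
  B6:   IN={}   OUT={a*f}

Merge at B2: IN[B2] = OUT[B1] = {e+e}
Applying B2's transfer function to that IN value gives OUT[B2] (row B2 above).

Answer: {e+e}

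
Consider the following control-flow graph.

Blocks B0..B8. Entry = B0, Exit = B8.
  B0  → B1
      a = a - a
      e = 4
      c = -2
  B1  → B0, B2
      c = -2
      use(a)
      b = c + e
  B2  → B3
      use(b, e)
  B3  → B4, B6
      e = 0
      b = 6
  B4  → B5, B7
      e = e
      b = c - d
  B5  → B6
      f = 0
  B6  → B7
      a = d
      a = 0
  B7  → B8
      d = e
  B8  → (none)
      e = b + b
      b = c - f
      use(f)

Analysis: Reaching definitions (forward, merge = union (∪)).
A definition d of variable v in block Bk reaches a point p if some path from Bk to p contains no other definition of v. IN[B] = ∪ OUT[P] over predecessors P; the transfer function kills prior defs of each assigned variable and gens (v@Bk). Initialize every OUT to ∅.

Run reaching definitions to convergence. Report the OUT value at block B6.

Answer: {a@B6, b@B3, b@B4, c@B1, e@B3, e@B4, f@B5}

Trace:
Per-block solution:
  B0: | IN={a@B0, b@B1, c@B1, e@B0} | OUT={a@B0, b@B1, c@B0, e@B0}
  B1: | IN={a@B0, b@B1, c@B0, e@B0} | OUT={a@B0, b@B1, c@B1, e@B0}
  B2: | IN={a@B0, b@B1, c@B1, e@B0} | OUT={a@B0, b@B1, c@B1, e@B0}
  B3: | IN={a@B0, b@B1, c@B1, e@B0} | OUT={a@B0, b@B3, c@B1, e@B3}
  B4: | IN={a@B0, b@B3, c@B1, e@B3} | OUT={a@B0, b@B4, c@B1, e@B4}
  B5: | IN={a@B0, b@B4, c@B1, e@B4} | OUT={a@B0, b@B4, c@B1, e@B4, f@B5}
  B6: | IN={a@B0, b@B3, b@B4, c@B1, e@B3, e@B4, f@B5} | OUT={a@B6, b@B3, b@B4, c@B1, e@B3, e@B4, f@B5}
  B7: | IN={a@B0, a@B6, b@B3, b@B4, c@B1, e@B3, e@B4, f@B5} | OUT={a@B0, a@B6, b@B3, b@B4, c@B1, d@B7, e@B3, e@B4, f@B5}
  B8: | IN={a@B0, a@B6, b@B3, b@B4, c@B1, d@B7, e@B3, e@B4, f@B5} | OUT={a@B0, a@B6, b@B8, c@B1, d@B7, e@B8, f@B5}

Merge at B6: IN[B6] = OUT[B3] ⊔ OUT[B5] = {a@B0, b@B3, b@B4, c@B1, e@B3, e@B4, f@B5}
Applying B6's transfer function to that IN value gives OUT[B6] (row B6 above).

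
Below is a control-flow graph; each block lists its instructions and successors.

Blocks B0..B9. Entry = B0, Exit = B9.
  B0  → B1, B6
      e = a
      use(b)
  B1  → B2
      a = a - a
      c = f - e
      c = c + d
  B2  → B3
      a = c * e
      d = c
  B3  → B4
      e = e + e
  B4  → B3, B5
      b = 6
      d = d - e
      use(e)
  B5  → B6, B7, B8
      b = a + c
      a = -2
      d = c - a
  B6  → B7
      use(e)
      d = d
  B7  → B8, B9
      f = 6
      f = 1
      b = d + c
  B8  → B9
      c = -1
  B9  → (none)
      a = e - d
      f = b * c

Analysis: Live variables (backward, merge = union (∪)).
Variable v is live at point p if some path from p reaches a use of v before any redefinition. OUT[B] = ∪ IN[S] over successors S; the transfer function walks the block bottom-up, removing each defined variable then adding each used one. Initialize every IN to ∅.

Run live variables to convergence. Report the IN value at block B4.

Answer: {a, c, d, e}

Trace:
Fixpoint table:
  B0: | IN={a, b, c, d, f} | OUT={a, c, d, e, f}
  B1: | IN={a, d, e, f} | OUT={c, e}
  B2: | IN={c, e} | OUT={a, c, d, e}
  B3: | IN={a, c, d, e} | OUT={a, c, d, e}
  B4: | IN={a, c, d, e} | OUT={a, c, d, e}
  B5: | IN={a, c, e} | OUT={b, c, d, e}
  B6: | IN={c, d, e} | OUT={c, d, e}
  B7: | IN={c, d, e} | OUT={b, c, d, e}
  B8: | IN={b, d, e} | OUT={b, c, d, e}
  B9: | IN={b, c, d, e} | OUT={}

Merge at B4: OUT[B4] = IN[B3] ⊔ IN[B5] = {a, c, d, e}
Applying B4's transfer function to that OUT value gives IN[B4] (row B4 above).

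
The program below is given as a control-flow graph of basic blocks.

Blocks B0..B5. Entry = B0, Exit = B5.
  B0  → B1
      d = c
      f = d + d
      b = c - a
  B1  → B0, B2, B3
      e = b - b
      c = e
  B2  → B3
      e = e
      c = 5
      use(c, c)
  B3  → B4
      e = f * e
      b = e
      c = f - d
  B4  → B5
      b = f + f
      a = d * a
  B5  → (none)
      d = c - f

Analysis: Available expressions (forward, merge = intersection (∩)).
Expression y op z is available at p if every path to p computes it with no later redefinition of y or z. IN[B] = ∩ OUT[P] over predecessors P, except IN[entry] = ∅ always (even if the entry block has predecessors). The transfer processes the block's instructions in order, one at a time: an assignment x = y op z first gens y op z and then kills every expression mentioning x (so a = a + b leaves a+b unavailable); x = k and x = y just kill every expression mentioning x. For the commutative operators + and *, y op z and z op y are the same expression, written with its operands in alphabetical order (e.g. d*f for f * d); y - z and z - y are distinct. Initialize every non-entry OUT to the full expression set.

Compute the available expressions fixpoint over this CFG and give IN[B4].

Answer: {d+d, f-d}

Working:
Fixpoint table:
  B0:  IN={}  OUT={c-a, d+d}
  B1:  IN={c-a, d+d}  OUT={b-b, d+d}
  B2:  IN={b-b, d+d}  OUT={b-b, d+d}
  B3:  IN={b-b, d+d}  OUT={d+d, f-d}
  B4:  IN={d+d, f-d}  OUT={d+d, f+f, f-d}
  B5:  IN={d+d, f+f, f-d}  OUT={c-f, f+f}

Merge at B4: IN[B4] = OUT[B3] = {d+d, f-d}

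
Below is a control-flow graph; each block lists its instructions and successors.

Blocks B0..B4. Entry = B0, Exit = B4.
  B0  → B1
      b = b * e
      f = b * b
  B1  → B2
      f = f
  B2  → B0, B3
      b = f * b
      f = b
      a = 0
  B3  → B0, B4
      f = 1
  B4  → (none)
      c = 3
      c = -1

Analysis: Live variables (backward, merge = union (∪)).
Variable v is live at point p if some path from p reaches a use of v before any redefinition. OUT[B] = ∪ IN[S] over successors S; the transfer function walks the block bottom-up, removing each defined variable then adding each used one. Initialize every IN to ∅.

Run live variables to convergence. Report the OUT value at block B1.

Per-block solution:
  B0:  IN={b, e}  OUT={b, e, f}
  B1:  IN={b, e, f}  OUT={b, e, f}
  B2:  IN={b, e, f}  OUT={b, e}
  B3:  IN={b, e}  OUT={b, e}
  B4:  IN={}  OUT={}

Merge at B1: OUT[B1] = IN[B2] = {b, e, f}

Answer: {b, e, f}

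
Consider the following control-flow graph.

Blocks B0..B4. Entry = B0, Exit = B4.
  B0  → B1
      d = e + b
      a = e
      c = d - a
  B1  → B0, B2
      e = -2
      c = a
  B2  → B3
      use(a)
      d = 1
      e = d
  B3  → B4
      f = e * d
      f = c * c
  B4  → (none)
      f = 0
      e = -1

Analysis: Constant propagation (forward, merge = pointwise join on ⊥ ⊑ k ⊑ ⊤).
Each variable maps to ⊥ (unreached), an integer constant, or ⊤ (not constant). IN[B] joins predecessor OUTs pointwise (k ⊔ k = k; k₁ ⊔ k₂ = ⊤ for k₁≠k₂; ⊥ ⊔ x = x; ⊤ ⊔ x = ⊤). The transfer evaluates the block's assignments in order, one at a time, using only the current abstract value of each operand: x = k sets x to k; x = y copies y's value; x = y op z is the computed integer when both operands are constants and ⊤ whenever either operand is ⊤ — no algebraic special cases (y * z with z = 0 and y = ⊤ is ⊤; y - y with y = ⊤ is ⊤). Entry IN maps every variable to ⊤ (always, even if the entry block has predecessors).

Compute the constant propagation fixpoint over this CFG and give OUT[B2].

Converged values:
  B0: | IN=(all ⊤) | OUT=(all ⊤)
  B1: | IN=(all ⊤) | OUT={e:-2; rest ⊤}
  B2: | IN={e:-2; rest ⊤} | OUT={d:1, e:1; rest ⊤}
  B3: | IN={d:1, e:1; rest ⊤} | OUT={d:1, e:1; rest ⊤}
  B4: | IN={d:1, e:1; rest ⊤} | OUT={d:1, e:-1, f:0; rest ⊤}

Merge at B2: IN[B2] = OUT[B1] = {a: ⊤, b: ⊤, c: ⊤, d: ⊤, e: -2, f: ⊤}
Applying B2's transfer function to that IN value gives OUT[B2] (row B2 above).

Answer: {a: ⊤, b: ⊤, c: ⊤, d: 1, e: 1, f: ⊤}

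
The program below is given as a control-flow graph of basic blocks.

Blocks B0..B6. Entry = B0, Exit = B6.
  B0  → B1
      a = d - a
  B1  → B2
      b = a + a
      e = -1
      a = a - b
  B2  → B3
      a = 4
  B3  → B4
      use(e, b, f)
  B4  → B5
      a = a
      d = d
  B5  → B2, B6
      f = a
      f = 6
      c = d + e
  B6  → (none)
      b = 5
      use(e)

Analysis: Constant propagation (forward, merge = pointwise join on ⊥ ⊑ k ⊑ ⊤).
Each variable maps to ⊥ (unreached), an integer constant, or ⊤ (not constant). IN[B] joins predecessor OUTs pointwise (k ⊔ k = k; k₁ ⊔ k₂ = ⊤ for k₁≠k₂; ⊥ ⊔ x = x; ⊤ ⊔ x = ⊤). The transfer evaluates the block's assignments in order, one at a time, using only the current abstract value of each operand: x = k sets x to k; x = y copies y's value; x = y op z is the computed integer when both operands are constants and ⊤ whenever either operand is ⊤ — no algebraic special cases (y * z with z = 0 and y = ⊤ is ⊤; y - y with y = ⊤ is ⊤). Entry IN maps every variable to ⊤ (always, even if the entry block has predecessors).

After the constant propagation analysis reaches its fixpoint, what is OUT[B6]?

Answer: {a: 4, b: 5, c: ⊤, d: ⊤, e: -1, f: 6}

Trace:
Fixpoint table:
  B0:   IN=(all ⊤)   OUT=(all ⊤)
  B1:   IN=(all ⊤)   OUT={e:-1; rest ⊤}
  B2:   IN={e:-1; rest ⊤}   OUT={a:4, e:-1; rest ⊤}
  B3:   IN={a:4, e:-1; rest ⊤}   OUT={a:4, e:-1; rest ⊤}
  B4:   IN={a:4, e:-1; rest ⊤}   OUT={a:4, e:-1; rest ⊤}
  B5:   IN={a:4, e:-1; rest ⊤}   OUT={a:4, e:-1, f:6; rest ⊤}
  B6:   IN={a:4, e:-1, f:6; rest ⊤}   OUT={a:4, b:5, e:-1, f:6; rest ⊤}

Merge at B6: IN[B6] = OUT[B5] = {a: 4, b: ⊤, c: ⊤, d: ⊤, e: -1, f: 6}
Applying B6's transfer function to that IN value gives OUT[B6] (row B6 above).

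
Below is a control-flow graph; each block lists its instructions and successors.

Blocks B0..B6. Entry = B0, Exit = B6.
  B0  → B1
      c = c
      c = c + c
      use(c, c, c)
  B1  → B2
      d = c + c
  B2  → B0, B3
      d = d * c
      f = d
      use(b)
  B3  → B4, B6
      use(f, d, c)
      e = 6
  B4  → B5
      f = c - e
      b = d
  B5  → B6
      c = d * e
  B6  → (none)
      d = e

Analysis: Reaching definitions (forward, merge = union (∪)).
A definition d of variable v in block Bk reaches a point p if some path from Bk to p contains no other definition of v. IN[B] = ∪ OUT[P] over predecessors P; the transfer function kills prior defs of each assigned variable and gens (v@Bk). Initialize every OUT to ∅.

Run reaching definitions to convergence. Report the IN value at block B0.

Answer: {c@B0, d@B2, f@B2}

Working:
Fixpoint table:
  B0: | IN={c@B0, d@B2, f@B2} | OUT={c@B0, d@B2, f@B2}
  B1: | IN={c@B0, d@B2, f@B2} | OUT={c@B0, d@B1, f@B2}
  B2: | IN={c@B0, d@B1, f@B2} | OUT={c@B0, d@B2, f@B2}
  B3: | IN={c@B0, d@B2, f@B2} | OUT={c@B0, d@B2, e@B3, f@B2}
  B4: | IN={c@B0, d@B2, e@B3, f@B2} | OUT={b@B4, c@B0, d@B2, e@B3, f@B4}
  B5: | IN={b@B4, c@B0, d@B2, e@B3, f@B4} | OUT={b@B4, c@B5, d@B2, e@B3, f@B4}
  B6: | IN={b@B4, c@B0, c@B5, d@B2, e@B3, f@B2, f@B4} | OUT={b@B4, c@B0, c@B5, d@B6, e@B3, f@B2, f@B4}

Merge at B0 (entry node, so the boundary value {} is joined with the incoming edge(s)): IN[B0] = {} ⊔ OUT[B2] = {c@B0, d@B2, f@B2}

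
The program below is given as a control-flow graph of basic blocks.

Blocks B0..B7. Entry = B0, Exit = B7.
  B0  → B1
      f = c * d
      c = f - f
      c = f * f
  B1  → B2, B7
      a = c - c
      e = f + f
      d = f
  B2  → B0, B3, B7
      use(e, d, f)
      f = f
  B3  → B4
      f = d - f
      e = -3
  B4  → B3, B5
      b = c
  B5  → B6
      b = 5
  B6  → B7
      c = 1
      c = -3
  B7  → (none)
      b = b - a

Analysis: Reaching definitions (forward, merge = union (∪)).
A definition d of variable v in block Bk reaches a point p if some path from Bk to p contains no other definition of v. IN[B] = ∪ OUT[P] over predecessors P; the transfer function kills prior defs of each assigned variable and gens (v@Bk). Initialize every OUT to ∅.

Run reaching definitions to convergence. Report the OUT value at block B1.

Per-block solution:
  B0:   IN={a@B1, c@B0, d@B1, e@B1, f@B2}   OUT={a@B1, c@B0, d@B1, e@B1, f@B0}
  B1:   IN={a@B1, c@B0, d@B1, e@B1, f@B0}   OUT={a@B1, c@B0, d@B1, e@B1, f@B0}
  B2:   IN={a@B1, c@B0, d@B1, e@B1, f@B0}   OUT={a@B1, c@B0, d@B1, e@B1, f@B2}
  B3:   IN={a@B1, b@B4, c@B0, d@B1, e@B1, e@B3, f@B2, f@B3}   OUT={a@B1, b@B4, c@B0, d@B1, e@B3, f@B3}
  B4:   IN={a@B1, b@B4, c@B0, d@B1, e@B3, f@B3}   OUT={a@B1, b@B4, c@B0, d@B1, e@B3, f@B3}
  B5:   IN={a@B1, b@B4, c@B0, d@B1, e@B3, f@B3}   OUT={a@B1, b@B5, c@B0, d@B1, e@B3, f@B3}
  B6:   IN={a@B1, b@B5, c@B0, d@B1, e@B3, f@B3}   OUT={a@B1, b@B5, c@B6, d@B1, e@B3, f@B3}
  B7:   IN={a@B1, b@B5, c@B0, c@B6, d@B1, e@B1, e@B3, f@B0, f@B2, f@B3}   OUT={a@B1, b@B7, c@B0, c@B6, d@B1, e@B1, e@B3, f@B0, f@B2, f@B3}

Merge at B1: IN[B1] = OUT[B0] = {a@B1, c@B0, d@B1, e@B1, f@B0}
Applying B1's transfer function to that IN value gives OUT[B1] (row B1 above).

Answer: {a@B1, c@B0, d@B1, e@B1, f@B0}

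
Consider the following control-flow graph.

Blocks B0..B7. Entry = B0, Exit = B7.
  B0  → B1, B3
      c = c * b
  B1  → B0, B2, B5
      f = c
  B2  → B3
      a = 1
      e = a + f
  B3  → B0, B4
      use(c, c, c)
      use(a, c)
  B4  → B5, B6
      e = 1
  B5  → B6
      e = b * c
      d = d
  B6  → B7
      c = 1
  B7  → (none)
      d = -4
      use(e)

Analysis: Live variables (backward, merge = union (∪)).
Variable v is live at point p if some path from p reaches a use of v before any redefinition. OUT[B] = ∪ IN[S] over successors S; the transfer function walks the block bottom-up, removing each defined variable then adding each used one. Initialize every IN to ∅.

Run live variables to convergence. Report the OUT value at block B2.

Fixpoint table:
  B0: | IN={a, b, c, d} | OUT={a, b, c, d}
  B1: | IN={a, b, c, d} | OUT={a, b, c, d, f}
  B2: | IN={b, c, d, f} | OUT={a, b, c, d}
  B3: | IN={a, b, c, d} | OUT={a, b, c, d}
  B4: | IN={b, c, d} | OUT={b, c, d, e}
  B5: | IN={b, c, d} | OUT={e}
  B6: | IN={e} | OUT={e}
  B7: | IN={e} | OUT={}

Merge at B2: OUT[B2] = IN[B3] = {a, b, c, d}

Answer: {a, b, c, d}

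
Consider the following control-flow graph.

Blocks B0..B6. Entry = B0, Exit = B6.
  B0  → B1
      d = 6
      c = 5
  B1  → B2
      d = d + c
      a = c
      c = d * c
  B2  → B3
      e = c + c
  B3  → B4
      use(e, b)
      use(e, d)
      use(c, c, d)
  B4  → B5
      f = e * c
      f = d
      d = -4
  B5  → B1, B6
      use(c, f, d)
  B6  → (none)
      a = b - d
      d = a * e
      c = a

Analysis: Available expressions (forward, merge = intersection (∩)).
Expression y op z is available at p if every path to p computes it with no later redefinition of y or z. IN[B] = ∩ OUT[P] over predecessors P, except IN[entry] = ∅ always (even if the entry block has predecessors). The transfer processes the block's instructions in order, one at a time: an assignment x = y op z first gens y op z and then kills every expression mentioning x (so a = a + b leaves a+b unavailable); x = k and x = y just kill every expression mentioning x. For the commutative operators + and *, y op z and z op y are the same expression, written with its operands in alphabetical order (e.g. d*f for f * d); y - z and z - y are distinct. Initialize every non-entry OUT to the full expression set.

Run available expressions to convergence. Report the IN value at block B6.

Fixpoint table:
  B0:   IN={}   OUT={}
  B1:   IN={}   OUT={}
  B2:   IN={}   OUT={c+c}
  B3:   IN={c+c}   OUT={c+c}
  B4:   IN={c+c}   OUT={c*e, c+c}
  B5:   IN={c*e, c+c}   OUT={c*e, c+c}
  B6:   IN={c*e, c+c}   OUT={a*e}

Merge at B6: IN[B6] = OUT[B5] = {c*e, c+c}

Answer: {c*e, c+c}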